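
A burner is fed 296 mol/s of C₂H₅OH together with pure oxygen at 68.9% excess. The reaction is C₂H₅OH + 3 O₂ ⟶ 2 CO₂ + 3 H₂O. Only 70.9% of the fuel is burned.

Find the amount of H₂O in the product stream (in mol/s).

630 mol/s

Stoichiometric O₂ = 3 × 296 = 888 mol/s; O₂ fed = 888 × 1.689 = 1500 mol/s.
Fuel reacted = 0.709 × 296 → ξ = 209.9 mol/s.
Outlet (n = n₀ + ν ξ):
  C₂H₅OH: 296 − 1(209.9) = 86.14
  O₂: 1500 − 3(209.9) = 870.2
  CO₂: 0 + 2(209.9) = 419.7
  H₂O: 0 + 3(209.9) = 629.6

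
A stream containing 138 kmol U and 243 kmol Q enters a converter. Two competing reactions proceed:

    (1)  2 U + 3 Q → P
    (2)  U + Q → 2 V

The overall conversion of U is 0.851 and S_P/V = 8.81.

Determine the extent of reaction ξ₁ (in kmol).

ξ₁ = 57.1 kmol

Conversion of U: U consumed = 0.851 × 138 = 117.4 kmol = 2ξ₁ + 1ξ₂.
Selectivity: 1ξ₁ / (2ξ₂) = 8.81 → ξ₁ = 17.62 ξ₂.
Substitute: (2·17.62 + 1) ξ₂ = 117.4 → ξ₂ = 3.241 kmol, ξ₁ = 57.1 kmol.
Outlet amounts (n = n₀ + Σ ν·ξ):
  U: 138 − 2(57.1) − 1(3.241) = 20.56
  Q: 243 − 3(57.1) − 1(3.241) = 68.46
  P: 0 + 1(57.1) = 57.1
  V: 0 + 2(3.241) = 6.481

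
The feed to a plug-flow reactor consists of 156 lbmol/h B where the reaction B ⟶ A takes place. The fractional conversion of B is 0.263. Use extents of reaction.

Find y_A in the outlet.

0.263

B reacted = 0.263 × 156 = 41.03 lbmol/h; ν_B = −1, so ξ = 41.03/1 = 41.03 lbmol/h.
Outlet amounts (n = n₀ + ν ξ):
  B: 156 − 1(41.03) = 115
  A: 0 + 1(41.03) = 41.03
Total out = 156 lbmol/h; y_A = 41.03 / 156 = 0.263.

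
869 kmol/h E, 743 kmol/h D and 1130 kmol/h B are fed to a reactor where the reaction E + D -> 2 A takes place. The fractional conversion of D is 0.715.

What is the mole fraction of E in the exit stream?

0.123

D reacted = 0.715 × 743 = 531.2 kmol/h; ν_D = −1, so ξ = 531.2/1 = 531.2 kmol/h.
Outlet amounts (n = n₀ + ν ξ):
  E: 869 − 1(531.2) = 337.8
  D: 743 − 1(531.2) = 211.8
  A: 0 + 2(531.2) = 1062
  B: 1130 (inert)
Total out = 2742 kmol/h; y_E = 337.8 / 2742 = 0.1232.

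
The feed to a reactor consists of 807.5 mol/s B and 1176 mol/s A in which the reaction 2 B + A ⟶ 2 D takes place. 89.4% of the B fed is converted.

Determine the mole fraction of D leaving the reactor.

B reacted = 0.894 × 807.5 = 721.9 mol/s; ν_B = −2, so ξ = 721.9/2 = 361 mol/s.
Outlet amounts (n = n₀ + ν ξ):
  B: 807.5 − 2(361) = 85.6
  A: 1176 − 1(361) = 815
  D: 0 + 2(361) = 721.9
Total out = 1623 mol/s; y_D = 721.9 / 1623 = 0.4449.

0.445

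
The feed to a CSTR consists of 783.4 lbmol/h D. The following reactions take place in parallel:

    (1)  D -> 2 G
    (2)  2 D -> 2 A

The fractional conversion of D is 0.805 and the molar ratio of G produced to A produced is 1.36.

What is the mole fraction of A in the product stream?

0.361

Conversion of D: D consumed = 0.805 × 783.4 = 630.6 lbmol/h = 1ξ₁ + 2ξ₂.
Selectivity: 2ξ₁ / (2ξ₂) = 1.36 → ξ₁ = 1.36 ξ₂.
Substitute: (1·1.36 + 2) ξ₂ = 630.6 → ξ₂ = 187.7 lbmol/h, ξ₁ = 255.3 lbmol/h.
Outlet amounts (n = n₀ + Σ ν·ξ):
  D: 783.4 − 1(255.3) − 2(187.7) = 152.8
  G: 0 + 2(255.3) = 510.5
  A: 0 + 2(187.7) = 375.4
Total out = 1039 lbmol/h; y_A = 375.4 / 1039 = 0.3614.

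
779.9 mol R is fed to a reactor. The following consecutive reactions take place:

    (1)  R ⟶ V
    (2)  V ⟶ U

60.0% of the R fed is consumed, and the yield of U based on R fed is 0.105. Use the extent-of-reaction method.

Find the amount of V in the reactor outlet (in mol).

Conversion of R: R consumed = 1ξ₁ = 0.6 × 779.9 → ξ₁ = 467.9 mol.
Yield of U: 1ξ₂ / 779.9 = 0.105 → ξ₂ = 81.89 mol.
Outlet amounts (n = n₀ + Σ ν·ξ):
  R: 779.9 − 1(467.9) = 312
  V: 0 + 1(467.9) − 1(81.89) = 386.1
  U: 0 + 1(81.89) = 81.89

386 mol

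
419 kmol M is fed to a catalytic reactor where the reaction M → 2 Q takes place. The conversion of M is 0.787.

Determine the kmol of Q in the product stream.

660 kmol

M reacted = 0.787 × 419 = 329.8 kmol; ν_M = −1, so ξ = 329.8/1 = 329.8 kmol.
Outlet amounts (n = n₀ + ν ξ):
  M: 419 − 1(329.8) = 89.25
  Q: 0 + 2(329.8) = 659.5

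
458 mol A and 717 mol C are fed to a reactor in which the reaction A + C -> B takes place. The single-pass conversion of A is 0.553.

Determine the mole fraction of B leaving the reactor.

A reacted = 0.553 × 458 = 253.3 mol; ν_A = −1, so ξ = 253.3/1 = 253.3 mol.
Outlet amounts (n = n₀ + ν ξ):
  A: 458 − 1(253.3) = 204.7
  C: 717 − 1(253.3) = 463.7
  B: 0 + 1(253.3) = 253.3
Total out = 921.7 mol; y_B = 253.3 / 921.7 = 0.2748.

0.275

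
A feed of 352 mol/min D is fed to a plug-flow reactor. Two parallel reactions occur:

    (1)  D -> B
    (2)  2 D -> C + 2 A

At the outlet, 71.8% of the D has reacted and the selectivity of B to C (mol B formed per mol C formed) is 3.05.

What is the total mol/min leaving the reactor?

Conversion of D: D consumed = 0.718 × 352 = 252.7 mol/min = 1ξ₁ + 2ξ₂.
Selectivity: 1ξ₁ / (1ξ₂) = 3.05 → ξ₁ = 3.05 ξ₂.
Substitute: (1·3.05 + 2) ξ₂ = 252.7 → ξ₂ = 50.05 mol/min, ξ₁ = 152.6 mol/min.
Outlet amounts (n = n₀ + Σ ν·ξ):
  D: 352 − 1(152.6) − 2(50.05) = 99.26
  B: 0 + 1(152.6) = 152.6
  C: 0 + 1(50.05) = 50.05
  A: 0 + 2(50.05) = 100.1
Total out = 99.26 + 152.6 + 50.05 + 100.1 = 402 mol/min.

402 mol/min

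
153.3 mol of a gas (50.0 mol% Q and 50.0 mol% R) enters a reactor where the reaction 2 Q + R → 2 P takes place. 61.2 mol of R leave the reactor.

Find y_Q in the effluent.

For R: n = n₀ − 1ξ → 61.2 = 76.65 − 1ξ, giving ξ = 15.45 mol.
Outlet amounts (n = n₀ + ν ξ):
  Q: 76.65 − 2(15.45) = 45.75
  R: 76.65 − 1(15.45) = 61.2
  P: 0 + 2(15.45) = 30.9
Total out = 137.9 mol; y_Q = 45.75 / 137.9 = 0.3319.

0.332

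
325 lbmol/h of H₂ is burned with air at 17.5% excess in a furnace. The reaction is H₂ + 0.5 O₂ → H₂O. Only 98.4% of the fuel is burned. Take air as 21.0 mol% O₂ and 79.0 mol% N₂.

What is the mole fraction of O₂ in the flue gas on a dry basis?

0.0411

Stoichiometric O₂ = 0.5 × 325 = 162.5 lbmol/h; O₂ fed = 162.5 × 1.175 = 190.9 lbmol/h.
N₂ fed = 190.9 × 79/21 = 718.3 lbmol/h.
Fuel reacted = 0.984 × 325 → ξ = 319.8 lbmol/h.
Outlet (n = n₀ + ν ξ):
  H₂: 325 − 1(319.8) = 5.2
  O₂: 190.9 − 0.5(319.8) = 31.04
  N₂: 718.3 (inert)
  H₂O: 0 + 1(319.8) = 319.8
Dry total = 754.5 lbmol/h; y_O₂ (dry) = 31.04 / 754.5 = 0.04114.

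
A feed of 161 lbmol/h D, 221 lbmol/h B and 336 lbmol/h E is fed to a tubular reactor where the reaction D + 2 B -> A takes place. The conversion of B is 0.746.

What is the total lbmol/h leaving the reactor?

553 lbmol/h

B reacted = 0.746 × 221 = 164.9 lbmol/h; ν_B = −2, so ξ = 164.9/2 = 82.43 lbmol/h.
Outlet amounts (n = n₀ + ν ξ):
  D: 161 − 1(82.43) = 78.57
  B: 221 − 2(82.43) = 56.13
  A: 0 + 1(82.43) = 82.43
  E: 336 (inert)
Total out = 78.57 + 56.13 + 82.43 + 336 = 553.1 lbmol/h.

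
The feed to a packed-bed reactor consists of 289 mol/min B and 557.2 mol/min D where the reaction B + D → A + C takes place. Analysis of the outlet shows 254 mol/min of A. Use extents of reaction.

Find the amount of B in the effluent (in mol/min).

For A: n = n₀ + 1ξ → 254 = 0 + 1ξ, giving ξ = 254 mol/min.
Outlet amounts (n = n₀ + ν ξ):
  B: 289 − 1(254) = 35
  D: 557.2 − 1(254) = 303.2
  A: 0 + 1(254) = 254
  C: 0 + 1(254) = 254

35 mol/min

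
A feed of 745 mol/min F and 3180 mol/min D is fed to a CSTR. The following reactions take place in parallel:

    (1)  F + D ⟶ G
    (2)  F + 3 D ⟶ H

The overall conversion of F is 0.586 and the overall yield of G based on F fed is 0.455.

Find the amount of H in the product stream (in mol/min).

Yield of G: 1ξ₁ / 745 = 0.455 → ξ₁ = 339 mol/min.
Conversion of F: 1ξ₁ + 1ξ₂ = 0.586 × 745 = 436.6 → ξ₂ = 97.59 mol/min.
Outlet amounts (n = n₀ + Σ ν·ξ):
  F: 745 − 1(339) − 1(97.59) = 308.4
  D: 3180 − 1(339) − 3(97.59) = 2548
  G: 0 + 1(339) = 339
  H: 0 + 1(97.59) = 97.59

97.6 mol/min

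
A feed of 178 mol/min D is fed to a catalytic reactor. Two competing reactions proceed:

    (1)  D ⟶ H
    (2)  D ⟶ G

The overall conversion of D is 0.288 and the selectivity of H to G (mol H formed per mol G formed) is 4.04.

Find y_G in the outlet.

Conversion of D: D consumed = 0.288 × 178 = 51.26 mol/min = 1ξ₁ + 1ξ₂.
Selectivity: 1ξ₁ / (1ξ₂) = 4.04 → ξ₁ = 4.04 ξ₂.
Substitute: (1·4.04 + 1) ξ₂ = 51.26 → ξ₂ = 10.17 mol/min, ξ₁ = 41.09 mol/min.
Outlet amounts (n = n₀ + Σ ν·ξ):
  D: 178 − 1(41.09) − 1(10.17) = 126.7
  H: 0 + 1(41.09) = 41.09
  G: 0 + 1(10.17) = 10.17
Total out = 178 mol/min; y_G = 10.17 / 178 = 0.05714.

0.0571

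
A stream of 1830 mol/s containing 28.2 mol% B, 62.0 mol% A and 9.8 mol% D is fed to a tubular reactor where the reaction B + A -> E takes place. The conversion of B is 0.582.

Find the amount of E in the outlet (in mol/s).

300 mol/s

B reacted = 0.582 × 516.1 = 300.3 mol/s; ν_B = −1, so ξ = 300.3/1 = 300.3 mol/s.
Outlet amounts (n = n₀ + ν ξ):
  B: 516.1 − 1(300.3) = 215.7
  A: 1135 − 1(300.3) = 834.3
  E: 0 + 1(300.3) = 300.3
  D: 179.3 (inert)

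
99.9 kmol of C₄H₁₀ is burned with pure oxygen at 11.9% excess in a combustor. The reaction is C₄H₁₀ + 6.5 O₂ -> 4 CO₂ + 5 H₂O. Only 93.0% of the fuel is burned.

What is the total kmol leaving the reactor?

966 kmol

Stoichiometric O₂ = 6.5 × 99.9 = 649.4 kmol; O₂ fed = 649.4 × 1.119 = 726.6 kmol.
Fuel reacted = 0.93 × 99.9 → ξ = 92.91 kmol.
Outlet (n = n₀ + ν ξ):
  C₄H₁₀: 99.9 − 1(92.91) = 6.993
  O₂: 726.6 − 6.5(92.91) = 122.7
  CO₂: 0 + 4(92.91) = 371.6
  H₂O: 0 + 5(92.91) = 464.5
Total out = 6.993 + 122.7 + 371.6 + 464.5 = 965.9 kmol.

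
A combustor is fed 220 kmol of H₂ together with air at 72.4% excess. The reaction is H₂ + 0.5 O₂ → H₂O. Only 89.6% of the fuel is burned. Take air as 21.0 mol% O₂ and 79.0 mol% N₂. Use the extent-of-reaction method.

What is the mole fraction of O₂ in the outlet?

Stoichiometric O₂ = 0.5 × 220 = 110 kmol; O₂ fed = 110 × 1.724 = 189.6 kmol.
N₂ fed = 189.6 × 79/21 = 713.4 kmol.
Fuel reacted = 0.896 × 220 → ξ = 197.1 kmol.
Outlet (n = n₀ + ν ξ):
  H₂: 220 − 1(197.1) = 22.88
  O₂: 189.6 − 0.5(197.1) = 91.08
  N₂: 713.4 (inert)
  H₂O: 0 + 1(197.1) = 197.1
Total out = 1024 kmol; y_O₂ = 91.08 / 1024 = 0.0889.

0.0889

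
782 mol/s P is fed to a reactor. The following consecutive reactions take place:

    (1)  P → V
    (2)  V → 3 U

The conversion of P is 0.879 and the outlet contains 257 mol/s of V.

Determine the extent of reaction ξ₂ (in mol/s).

Conversion of P: P consumed = 1ξ₁ = 0.879 × 782 → ξ₁ = 687.4 mol/s.
V balance: n_V = 0 + 1ξ₁ − 1ξ₂ = 257 → ξ₂ = (1·687.4 − 257)/1 = 430.4 mol/s.
Outlet amounts (n = n₀ + Σ ν·ξ):
  P: 782 − 1(687.4) = 94.62
  V: 0 + 1(687.4) − 1(430.4) = 257
  U: 0 + 3(430.4) = 1291

ξ₂ = 430 mol/s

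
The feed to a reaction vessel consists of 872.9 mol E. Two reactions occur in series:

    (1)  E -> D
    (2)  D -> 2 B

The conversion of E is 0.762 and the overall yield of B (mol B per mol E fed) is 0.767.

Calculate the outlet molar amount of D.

Conversion of E: E consumed = 1ξ₁ = 0.762 × 872.9 → ξ₁ = 665.1 mol.
Yield of B: 2ξ₂ / 872.9 = 0.767 → ξ₂ = 334.8 mol.
Outlet amounts (n = n₀ + Σ ν·ξ):
  E: 872.9 − 1(665.1) = 207.8
  D: 0 + 1(665.1) − 1(334.8) = 330.4
  B: 0 + 2(334.8) = 669.5

330 mol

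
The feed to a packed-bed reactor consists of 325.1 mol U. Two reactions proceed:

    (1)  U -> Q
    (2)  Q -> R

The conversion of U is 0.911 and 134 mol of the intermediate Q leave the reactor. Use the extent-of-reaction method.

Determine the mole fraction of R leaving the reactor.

0.499

Conversion of U: U consumed = 1ξ₁ = 0.911 × 325.1 → ξ₁ = 296.2 mol.
Q balance: n_Q = 0 + 1ξ₁ − 1ξ₂ = 134 → ξ₂ = (1·296.2 − 134)/1 = 162.2 mol.
Outlet amounts (n = n₀ + Σ ν·ξ):
  U: 325.1 − 1(296.2) = 28.93
  Q: 0 + 1(296.2) − 1(162.2) = 134
  R: 0 + 1(162.2) = 162.2
Total out = 325.1 mol; y_R = 162.2 / 325.1 = 0.4988.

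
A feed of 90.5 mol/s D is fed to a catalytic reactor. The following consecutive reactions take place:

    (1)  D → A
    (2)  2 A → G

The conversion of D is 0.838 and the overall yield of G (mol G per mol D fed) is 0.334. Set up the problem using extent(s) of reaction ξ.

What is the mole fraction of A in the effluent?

0.255

Conversion of D: D consumed = 1ξ₁ = 0.838 × 90.5 → ξ₁ = 75.84 mol/s.
Yield of G: 1ξ₂ / 90.5 = 0.334 → ξ₂ = 30.23 mol/s.
Outlet amounts (n = n₀ + Σ ν·ξ):
  D: 90.5 − 1(75.84) = 14.66
  A: 0 + 1(75.84) − 2(30.23) = 15.38
  G: 0 + 1(30.23) = 30.23
Total out = 60.27 mol/s; y_A = 15.38 / 60.27 = 0.2553.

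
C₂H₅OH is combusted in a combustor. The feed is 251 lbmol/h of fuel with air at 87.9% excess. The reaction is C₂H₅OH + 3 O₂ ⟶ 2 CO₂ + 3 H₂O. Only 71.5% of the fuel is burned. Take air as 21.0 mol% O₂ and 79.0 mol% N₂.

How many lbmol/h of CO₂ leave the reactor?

359 lbmol/h

Stoichiometric O₂ = 3 × 251 = 753 lbmol/h; O₂ fed = 753 × 1.879 = 1415 lbmol/h.
N₂ fed = 1415 × 79/21 = 5323 lbmol/h.
Fuel reacted = 0.715 × 251 → ξ = 179.5 lbmol/h.
Outlet (n = n₀ + ν ξ):
  C₂H₅OH: 251 − 1(179.5) = 71.53
  O₂: 1415 − 3(179.5) = 876.5
  N₂: 5323 (inert)
  CO₂: 0 + 2(179.5) = 358.9
  H₂O: 0 + 3(179.5) = 538.4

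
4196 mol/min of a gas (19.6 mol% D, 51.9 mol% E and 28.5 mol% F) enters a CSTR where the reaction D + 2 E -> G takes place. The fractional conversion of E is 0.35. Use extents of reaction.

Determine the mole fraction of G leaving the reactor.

E reacted = 0.35 × 2178 = 762.2 mol/min; ν_E = −2, so ξ = 762.2/2 = 381.1 mol/min.
Outlet amounts (n = n₀ + ν ξ):
  D: 822.4 − 1(381.1) = 441.3
  E: 2178 − 2(381.1) = 1416
  G: 0 + 1(381.1) = 381.1
  F: 1196 (inert)
Total out = 3434 mol/min; y_G = 381.1 / 3434 = 0.111.

0.111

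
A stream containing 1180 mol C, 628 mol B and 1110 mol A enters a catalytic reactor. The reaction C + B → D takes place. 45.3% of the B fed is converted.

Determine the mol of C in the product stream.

B reacted = 0.453 × 628 = 284.5 mol; ν_B = −1, so ξ = 284.5/1 = 284.5 mol.
Outlet amounts (n = n₀ + ν ξ):
  C: 1180 − 1(284.5) = 895.5
  B: 628 − 1(284.5) = 343.5
  D: 0 + 1(284.5) = 284.5
  A: 1110 (inert)

896 mol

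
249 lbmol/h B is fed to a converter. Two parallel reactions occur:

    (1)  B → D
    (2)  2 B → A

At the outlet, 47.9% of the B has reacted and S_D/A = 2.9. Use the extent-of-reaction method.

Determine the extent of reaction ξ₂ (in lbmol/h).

ξ₂ = 24.3 lbmol/h

Conversion of B: B consumed = 0.479 × 249 = 119.3 lbmol/h = 1ξ₁ + 2ξ₂.
Selectivity: 1ξ₁ / (1ξ₂) = 2.9 → ξ₁ = 2.9 ξ₂.
Substitute: (1·2.9 + 2) ξ₂ = 119.3 → ξ₂ = 24.34 lbmol/h, ξ₁ = 70.59 lbmol/h.
Outlet amounts (n = n₀ + Σ ν·ξ):
  B: 249 − 1(70.59) − 2(24.34) = 129.7
  D: 0 + 1(70.59) = 70.59
  A: 0 + 1(24.34) = 24.34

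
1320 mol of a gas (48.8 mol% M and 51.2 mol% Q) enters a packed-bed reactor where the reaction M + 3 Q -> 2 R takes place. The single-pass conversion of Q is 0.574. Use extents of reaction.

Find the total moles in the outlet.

1060 mol

Q reacted = 0.574 × 675.8 = 387.9 mol; ν_Q = −3, so ξ = 387.9/3 = 129.3 mol.
Outlet amounts (n = n₀ + ν ξ):
  M: 644.2 − 1(129.3) = 514.8
  Q: 675.8 − 3(129.3) = 287.9
  R: 0 + 2(129.3) = 258.6
Total out = 514.8 + 287.9 + 258.6 = 1061 mol.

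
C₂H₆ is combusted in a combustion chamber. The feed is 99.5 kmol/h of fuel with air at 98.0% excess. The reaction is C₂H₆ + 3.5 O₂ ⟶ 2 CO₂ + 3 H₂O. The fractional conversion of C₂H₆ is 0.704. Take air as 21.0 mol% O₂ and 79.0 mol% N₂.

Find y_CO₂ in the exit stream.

Stoichiometric O₂ = 3.5 × 99.5 = 348.2 kmol/h; O₂ fed = 348.2 × 1.980 = 689.5 kmol/h.
N₂ fed = 689.5 × 79/21 = 2594 kmol/h.
Fuel reacted = 0.704 × 99.5 → ξ = 70.05 kmol/h.
Outlet (n = n₀ + ν ξ):
  C₂H₆: 99.5 − 1(70.05) = 29.45
  O₂: 689.5 − 3.5(70.05) = 444.4
  N₂: 2594 (inert)
  CO₂: 0 + 2(70.05) = 140.1
  H₂O: 0 + 3(70.05) = 210.1
Total out = 3418 kmol/h; y_CO₂ = 140.1 / 3418 = 0.04099.

0.041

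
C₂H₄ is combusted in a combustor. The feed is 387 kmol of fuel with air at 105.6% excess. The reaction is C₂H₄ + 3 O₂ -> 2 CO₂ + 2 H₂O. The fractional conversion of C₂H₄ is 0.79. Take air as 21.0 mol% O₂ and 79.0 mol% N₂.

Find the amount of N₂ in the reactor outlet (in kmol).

Stoichiometric O₂ = 3 × 387 = 1161 kmol; O₂ fed = 1161 × 2.056 = 2387 kmol.
N₂ fed = 2387 × 79/21 = 8980 kmol.
Fuel reacted = 0.79 × 387 → ξ = 305.7 kmol.
Outlet (n = n₀ + ν ξ):
  C₂H₄: 387 − 1(305.7) = 81.27
  O₂: 2387 − 3(305.7) = 1470
  N₂: 8980 (inert)
  CO₂: 0 + 2(305.7) = 611.5
  H₂O: 0 + 2(305.7) = 611.5

8980 kmol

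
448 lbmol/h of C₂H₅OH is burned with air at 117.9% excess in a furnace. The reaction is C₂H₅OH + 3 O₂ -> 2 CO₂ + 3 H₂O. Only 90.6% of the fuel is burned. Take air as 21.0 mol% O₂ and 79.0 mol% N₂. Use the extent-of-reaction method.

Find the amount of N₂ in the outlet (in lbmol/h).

11000 lbmol/h

Stoichiometric O₂ = 3 × 448 = 1344 lbmol/h; O₂ fed = 1344 × 2.179 = 2929 lbmol/h.
N₂ fed = 2929 × 79/21 = 11020 lbmol/h.
Fuel reacted = 0.906 × 448 → ξ = 405.9 lbmol/h.
Outlet (n = n₀ + ν ξ):
  C₂H₅OH: 448 − 1(405.9) = 42.11
  O₂: 2929 − 3(405.9) = 1711
  N₂: 11020 (inert)
  CO₂: 0 + 2(405.9) = 811.8
  H₂O: 0 + 3(405.9) = 1218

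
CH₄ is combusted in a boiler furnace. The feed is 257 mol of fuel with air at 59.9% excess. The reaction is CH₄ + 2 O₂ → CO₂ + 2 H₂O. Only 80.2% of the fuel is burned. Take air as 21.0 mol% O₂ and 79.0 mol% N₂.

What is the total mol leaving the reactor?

Stoichiometric O₂ = 2 × 257 = 514 mol; O₂ fed = 514 × 1.599 = 821.9 mol.
N₂ fed = 821.9 × 79/21 = 3092 mol.
Fuel reacted = 0.802 × 257 → ξ = 206.1 mol.
Outlet (n = n₀ + ν ξ):
  CH₄: 257 − 1(206.1) = 50.89
  O₂: 821.9 − 2(206.1) = 409.7
  N₂: 3092 (inert)
  CO₂: 0 + 1(206.1) = 206.1
  H₂O: 0 + 2(206.1) = 412.2
Total out = 50.89 + 409.7 + 3092 + 206.1 + 412.2 = 4171 mol.

4170 mol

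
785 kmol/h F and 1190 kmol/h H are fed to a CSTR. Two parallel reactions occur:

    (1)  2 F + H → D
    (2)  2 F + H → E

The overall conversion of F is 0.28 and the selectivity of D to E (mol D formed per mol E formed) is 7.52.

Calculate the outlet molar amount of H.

Conversion of F: F consumed = 0.28 × 785 = 219.8 kmol/h = 2ξ₁ + 2ξ₂.
Selectivity: 1ξ₁ / (1ξ₂) = 7.52 → ξ₁ = 7.52 ξ₂.
Substitute: (2·7.52 + 2) ξ₂ = 219.8 → ξ₂ = 12.9 kmol/h, ξ₁ = 97 kmol/h.
Outlet amounts (n = n₀ + Σ ν·ξ):
  F: 785 − 2(97) − 2(12.9) = 565.2
  H: 1190 − 1(97) − 1(12.9) = 1080
  D: 0 + 1(97) = 97
  E: 0 + 1(12.9) = 12.9

1080 kmol/h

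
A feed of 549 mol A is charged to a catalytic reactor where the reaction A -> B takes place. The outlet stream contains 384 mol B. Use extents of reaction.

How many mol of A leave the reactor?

For B: n = n₀ + 1ξ → 384 = 0 + 1ξ, giving ξ = 384 mol.
Outlet amounts (n = n₀ + ν ξ):
  A: 549 − 1(384) = 165
  B: 0 + 1(384) = 384

165 mol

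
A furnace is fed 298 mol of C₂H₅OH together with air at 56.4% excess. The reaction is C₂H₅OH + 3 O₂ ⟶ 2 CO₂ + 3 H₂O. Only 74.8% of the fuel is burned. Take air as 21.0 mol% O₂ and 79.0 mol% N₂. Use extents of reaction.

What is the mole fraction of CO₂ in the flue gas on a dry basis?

0.0685

Stoichiometric O₂ = 3 × 298 = 894 mol; O₂ fed = 894 × 1.564 = 1398 mol.
N₂ fed = 1398 × 79/21 = 5260 mol.
Fuel reacted = 0.748 × 298 → ξ = 222.9 mol.
Outlet (n = n₀ + ν ξ):
  C₂H₅OH: 298 − 1(222.9) = 75.1
  O₂: 1398 − 3(222.9) = 729.5
  N₂: 5260 (inert)
  CO₂: 0 + 2(222.9) = 445.8
  H₂O: 0 + 3(222.9) = 668.7
Dry total = 6510 mol; y_CO₂ (dry) = 445.8 / 6510 = 0.06848.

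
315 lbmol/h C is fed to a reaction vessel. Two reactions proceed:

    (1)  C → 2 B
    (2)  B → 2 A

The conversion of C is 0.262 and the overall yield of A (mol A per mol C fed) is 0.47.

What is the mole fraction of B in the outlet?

Conversion of C: C consumed = 1ξ₁ = 0.262 × 315 → ξ₁ = 82.53 lbmol/h.
Yield of A: 2ξ₂ / 315 = 0.47 → ξ₂ = 74.02 lbmol/h.
Outlet amounts (n = n₀ + Σ ν·ξ):
  C: 315 − 1(82.53) = 232.5
  B: 0 + 2(82.53) − 1(74.02) = 91.04
  A: 0 + 2(74.02) = 148
Total out = 471.6 lbmol/h; y_B = 91.04 / 471.6 = 0.1931.

0.193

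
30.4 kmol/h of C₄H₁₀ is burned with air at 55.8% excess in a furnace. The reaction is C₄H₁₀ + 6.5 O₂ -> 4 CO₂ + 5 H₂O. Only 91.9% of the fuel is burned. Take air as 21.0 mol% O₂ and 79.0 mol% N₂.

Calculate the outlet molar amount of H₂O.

Stoichiometric O₂ = 6.5 × 30.4 = 197.6 kmol/h; O₂ fed = 197.6 × 1.558 = 307.9 kmol/h.
N₂ fed = 307.9 × 79/21 = 1158 kmol/h.
Fuel reacted = 0.919 × 30.4 → ξ = 27.94 kmol/h.
Outlet (n = n₀ + ν ξ):
  C₄H₁₀: 30.4 − 1(27.94) = 2.462
  O₂: 307.9 − 6.5(27.94) = 126.3
  N₂: 1158 (inert)
  CO₂: 0 + 4(27.94) = 111.8
  H₂O: 0 + 5(27.94) = 139.7

140 kmol/h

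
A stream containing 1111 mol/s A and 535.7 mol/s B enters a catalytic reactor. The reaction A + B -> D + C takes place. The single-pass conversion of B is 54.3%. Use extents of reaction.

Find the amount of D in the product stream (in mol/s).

291 mol/s

B reacted = 0.543 × 535.7 = 290.9 mol/s; ν_B = −1, so ξ = 290.9/1 = 290.9 mol/s.
Outlet amounts (n = n₀ + ν ξ):
  A: 1111 − 1(290.9) = 820.1
  B: 535.7 − 1(290.9) = 244.8
  D: 0 + 1(290.9) = 290.9
  C: 0 + 1(290.9) = 290.9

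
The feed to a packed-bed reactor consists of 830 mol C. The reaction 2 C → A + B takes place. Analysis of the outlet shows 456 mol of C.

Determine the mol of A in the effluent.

For C: n = n₀ − 2ξ → 456 = 830 − 2ξ, giving ξ = 187 mol.
Outlet amounts (n = n₀ + ν ξ):
  C: 830 − 2(187) = 456
  A: 0 + 1(187) = 187
  B: 0 + 1(187) = 187

187 mol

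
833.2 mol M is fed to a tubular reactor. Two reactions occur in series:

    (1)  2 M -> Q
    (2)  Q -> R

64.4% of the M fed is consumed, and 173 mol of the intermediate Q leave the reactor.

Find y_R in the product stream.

0.169

Conversion of M: M consumed = 2ξ₁ = 0.644 × 833.2 → ξ₁ = 268.3 mol.
Q balance: n_Q = 0 + 1ξ₁ − 1ξ₂ = 173 → ξ₂ = (1·268.3 − 173)/1 = 95.29 mol.
Outlet amounts (n = n₀ + Σ ν·ξ):
  M: 833.2 − 2(268.3) = 296.6
  Q: 0 + 1(268.3) − 1(95.29) = 173
  R: 0 + 1(95.29) = 95.29
Total out = 564.9 mol; y_R = 95.29 / 564.9 = 0.1687.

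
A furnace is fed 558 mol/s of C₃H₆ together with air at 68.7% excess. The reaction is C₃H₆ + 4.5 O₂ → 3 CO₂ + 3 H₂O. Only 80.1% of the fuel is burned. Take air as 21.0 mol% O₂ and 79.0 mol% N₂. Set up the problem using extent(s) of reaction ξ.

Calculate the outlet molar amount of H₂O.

Stoichiometric O₂ = 4.5 × 558 = 2511 mol/s; O₂ fed = 2511 × 1.687 = 4236 mol/s.
N₂ fed = 4236 × 79/21 = 15940 mol/s.
Fuel reacted = 0.801 × 558 → ξ = 447 mol/s.
Outlet (n = n₀ + ν ξ):
  C₃H₆: 558 − 1(447) = 111
  O₂: 4236 − 4.5(447) = 2225
  N₂: 15940 (inert)
  CO₂: 0 + 3(447) = 1341
  H₂O: 0 + 3(447) = 1341

1340 mol/s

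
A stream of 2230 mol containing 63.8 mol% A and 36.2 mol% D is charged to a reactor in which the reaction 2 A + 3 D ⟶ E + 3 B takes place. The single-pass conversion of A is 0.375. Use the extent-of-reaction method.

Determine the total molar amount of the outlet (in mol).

1960 mol

A reacted = 0.375 × 1423 = 533.5 mol; ν_A = −2, so ξ = 533.5/2 = 266.8 mol.
Outlet amounts (n = n₀ + ν ξ):
  A: 1423 − 2(266.8) = 889.2
  D: 807.3 − 3(266.8) = 6.969
  E: 0 + 1(266.8) = 266.8
  B: 0 + 3(266.8) = 800.3
Total out = 889.2 + 6.969 + 266.8 + 800.3 = 1963 mol.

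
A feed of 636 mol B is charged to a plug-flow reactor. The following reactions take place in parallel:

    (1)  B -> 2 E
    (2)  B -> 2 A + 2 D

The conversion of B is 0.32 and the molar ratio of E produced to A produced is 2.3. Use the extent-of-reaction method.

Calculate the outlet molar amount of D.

Conversion of B: B consumed = 0.32 × 636 = 203.5 mol = 1ξ₁ + 1ξ₂.
Selectivity: 2ξ₁ / (2ξ₂) = 2.3 → ξ₁ = 2.3 ξ₂.
Substitute: (1·2.3 + 1) ξ₂ = 203.5 → ξ₂ = 61.67 mol, ξ₁ = 141.8 mol.
Outlet amounts (n = n₀ + Σ ν·ξ):
  B: 636 − 1(141.8) − 1(61.67) = 432.5
  E: 0 + 2(141.8) = 283.7
  A: 0 + 2(61.67) = 123.3
  D: 0 + 2(61.67) = 123.3

123 mol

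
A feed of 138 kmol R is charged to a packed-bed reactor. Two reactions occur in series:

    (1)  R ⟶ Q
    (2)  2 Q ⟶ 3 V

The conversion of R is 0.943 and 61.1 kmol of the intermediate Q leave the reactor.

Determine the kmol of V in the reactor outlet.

104 kmol

Conversion of R: R consumed = 1ξ₁ = 0.943 × 138 → ξ₁ = 130.1 kmol.
Q balance: n_Q = 0 + 1ξ₁ − 2ξ₂ = 61.1 → ξ₂ = (1·130.1 − 61.1)/2 = 34.52 kmol.
Outlet amounts (n = n₀ + Σ ν·ξ):
  R: 138 − 1(130.1) = 7.866
  Q: 0 + 1(130.1) − 2(34.52) = 61.1
  V: 0 + 3(34.52) = 103.6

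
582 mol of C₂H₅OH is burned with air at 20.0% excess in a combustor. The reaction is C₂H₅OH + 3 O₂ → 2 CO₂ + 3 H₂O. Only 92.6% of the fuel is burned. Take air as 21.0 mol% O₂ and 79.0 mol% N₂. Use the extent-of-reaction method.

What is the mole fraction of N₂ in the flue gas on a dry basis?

0.831

Stoichiometric O₂ = 3 × 582 = 1746 mol; O₂ fed = 1746 × 1.200 = 2095 mol.
N₂ fed = 2095 × 79/21 = 7882 mol.
Fuel reacted = 0.926 × 582 → ξ = 538.9 mol.
Outlet (n = n₀ + ν ξ):
  C₂H₅OH: 582 − 1(538.9) = 43.07
  O₂: 2095 − 3(538.9) = 478.4
  N₂: 7882 (inert)
  CO₂: 0 + 2(538.9) = 1078
  H₂O: 0 + 3(538.9) = 1617
Dry total = 9481 mol; y_N₂ (dry) = 7882 / 9481 = 0.8313.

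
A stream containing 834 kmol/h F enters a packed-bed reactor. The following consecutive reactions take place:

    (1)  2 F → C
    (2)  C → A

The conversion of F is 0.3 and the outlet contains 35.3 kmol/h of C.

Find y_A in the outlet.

0.127

Conversion of F: F consumed = 2ξ₁ = 0.3 × 834 → ξ₁ = 125.1 kmol/h.
C balance: n_C = 0 + 1ξ₁ − 1ξ₂ = 35.3 → ξ₂ = (1·125.1 − 35.3)/1 = 89.8 kmol/h.
Outlet amounts (n = n₀ + Σ ν·ξ):
  F: 834 − 2(125.1) = 583.8
  C: 0 + 1(125.1) − 1(89.8) = 35.3
  A: 0 + 1(89.8) = 89.8
Total out = 708.9 kmol/h; y_A = 89.8 / 708.9 = 0.1267.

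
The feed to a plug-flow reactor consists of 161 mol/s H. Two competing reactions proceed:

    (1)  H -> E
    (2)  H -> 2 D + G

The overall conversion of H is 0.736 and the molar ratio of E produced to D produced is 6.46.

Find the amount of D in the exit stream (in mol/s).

Conversion of H: H consumed = 0.736 × 161 = 118.5 mol/s = 1ξ₁ + 1ξ₂.
Selectivity: 1ξ₁ / (2ξ₂) = 6.46 → ξ₁ = 12.92 ξ₂.
Substitute: (1·12.92 + 1) ξ₂ = 118.5 → ξ₂ = 8.513 mol/s, ξ₁ = 110 mol/s.
Outlet amounts (n = n₀ + Σ ν·ξ):
  H: 161 − 1(110) − 1(8.513) = 42.5
  E: 0 + 1(110) = 110
  D: 0 + 2(8.513) = 17.03
  G: 0 + 1(8.513) = 8.513

17 mol/s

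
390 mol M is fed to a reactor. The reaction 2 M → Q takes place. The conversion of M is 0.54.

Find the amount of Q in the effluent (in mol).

105 mol

M reacted = 0.54 × 390 = 210.6 mol; ν_M = −2, so ξ = 210.6/2 = 105.3 mol.
Outlet amounts (n = n₀ + ν ξ):
  M: 390 − 2(105.3) = 179.4
  Q: 0 + 1(105.3) = 105.3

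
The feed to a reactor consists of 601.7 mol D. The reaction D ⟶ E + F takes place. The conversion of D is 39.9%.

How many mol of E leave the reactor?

240 mol

D reacted = 0.399 × 601.7 = 240.1 mol; ν_D = −1, so ξ = 240.1/1 = 240.1 mol.
Outlet amounts (n = n₀ + ν ξ):
  D: 601.7 − 1(240.1) = 361.6
  E: 0 + 1(240.1) = 240.1
  F: 0 + 1(240.1) = 240.1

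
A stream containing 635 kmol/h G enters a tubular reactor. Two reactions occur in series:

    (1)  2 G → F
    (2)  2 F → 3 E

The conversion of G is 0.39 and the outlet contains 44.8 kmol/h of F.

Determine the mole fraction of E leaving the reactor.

0.215

Conversion of G: G consumed = 2ξ₁ = 0.39 × 635 → ξ₁ = 123.8 kmol/h.
F balance: n_F = 0 + 1ξ₁ − 2ξ₂ = 44.8 → ξ₂ = (1·123.8 − 44.8)/2 = 39.51 kmol/h.
Outlet amounts (n = n₀ + Σ ν·ξ):
  G: 635 − 2(123.8) = 387.4
  F: 0 + 1(123.8) − 2(39.51) = 44.8
  E: 0 + 3(39.51) = 118.5
Total out = 550.7 kmol/h; y_E = 118.5 / 550.7 = 0.2153.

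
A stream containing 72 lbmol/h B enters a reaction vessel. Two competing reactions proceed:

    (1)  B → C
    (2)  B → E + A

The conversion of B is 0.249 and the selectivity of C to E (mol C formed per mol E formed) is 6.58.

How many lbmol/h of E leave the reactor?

Conversion of B: B consumed = 0.249 × 72 = 17.93 lbmol/h = 1ξ₁ + 1ξ₂.
Selectivity: 1ξ₁ / (1ξ₂) = 6.58 → ξ₁ = 6.58 ξ₂.
Substitute: (1·6.58 + 1) ξ₂ = 17.93 → ξ₂ = 2.365 lbmol/h, ξ₁ = 15.56 lbmol/h.
Outlet amounts (n = n₀ + Σ ν·ξ):
  B: 72 − 1(15.56) − 1(2.365) = 54.07
  C: 0 + 1(15.56) = 15.56
  E: 0 + 1(2.365) = 2.365
  A: 0 + 1(2.365) = 2.365

2.37 lbmol/h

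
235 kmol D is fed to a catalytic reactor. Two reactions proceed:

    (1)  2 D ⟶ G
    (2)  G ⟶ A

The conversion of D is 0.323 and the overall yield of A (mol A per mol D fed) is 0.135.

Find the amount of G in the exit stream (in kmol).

6.23 kmol

Conversion of D: D consumed = 2ξ₁ = 0.323 × 235 → ξ₁ = 37.95 kmol.
Yield of A: 1ξ₂ / 235 = 0.135 → ξ₂ = 31.73 kmol.
Outlet amounts (n = n₀ + Σ ν·ξ):
  D: 235 − 2(37.95) = 159.1
  G: 0 + 1(37.95) − 1(31.73) = 6.227
  A: 0 + 1(31.73) = 31.73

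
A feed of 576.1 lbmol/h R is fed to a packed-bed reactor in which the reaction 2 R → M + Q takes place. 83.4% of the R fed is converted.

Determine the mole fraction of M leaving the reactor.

0.417

R reacted = 0.834 × 576.1 = 480.5 lbmol/h; ν_R = −2, so ξ = 480.5/2 = 240.2 lbmol/h.
Outlet amounts (n = n₀ + ν ξ):
  R: 576.1 − 2(240.2) = 95.63
  M: 0 + 1(240.2) = 240.2
  Q: 0 + 1(240.2) = 240.2
Total out = 576.1 lbmol/h; y_M = 240.2 / 576.1 = 0.417.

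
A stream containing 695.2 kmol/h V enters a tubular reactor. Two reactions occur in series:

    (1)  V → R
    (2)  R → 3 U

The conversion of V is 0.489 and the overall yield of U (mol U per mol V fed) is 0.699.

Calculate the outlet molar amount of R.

Conversion of V: V consumed = 1ξ₁ = 0.489 × 695.2 → ξ₁ = 340 kmol/h.
Yield of U: 3ξ₂ / 695.2 = 0.699 → ξ₂ = 162 kmol/h.
Outlet amounts (n = n₀ + Σ ν·ξ):
  V: 695.2 − 1(340) = 355.2
  R: 0 + 1(340) − 1(162) = 178
  U: 0 + 3(162) = 485.9

178 kmol/h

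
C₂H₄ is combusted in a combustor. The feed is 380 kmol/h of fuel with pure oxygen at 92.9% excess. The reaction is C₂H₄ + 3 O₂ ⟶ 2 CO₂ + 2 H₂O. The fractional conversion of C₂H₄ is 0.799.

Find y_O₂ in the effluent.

Stoichiometric O₂ = 3 × 380 = 1140 kmol/h; O₂ fed = 1140 × 1.929 = 2199 kmol/h.
Fuel reacted = 0.799 × 380 → ξ = 303.6 kmol/h.
Outlet (n = n₀ + ν ξ):
  C₂H₄: 380 − 1(303.6) = 76.38
  O₂: 2199 − 3(303.6) = 1288
  CO₂: 0 + 2(303.6) = 607.2
  H₂O: 0 + 2(303.6) = 607.2
Total out = 2579 kmol/h; y_O₂ = 1288 / 2579 = 0.4995.

0.499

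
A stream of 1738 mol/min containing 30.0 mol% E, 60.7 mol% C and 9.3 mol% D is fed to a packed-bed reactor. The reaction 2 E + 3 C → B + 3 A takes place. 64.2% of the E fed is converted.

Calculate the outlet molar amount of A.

502 mol/min

E reacted = 0.642 × 521.4 = 334.7 mol/min; ν_E = −2, so ξ = 334.7/2 = 167.4 mol/min.
Outlet amounts (n = n₀ + ν ξ):
  E: 521.4 − 2(167.4) = 186.7
  C: 1055 − 3(167.4) = 552.9
  B: 0 + 1(167.4) = 167.4
  A: 0 + 3(167.4) = 502.1
  D: 161.6 (inert)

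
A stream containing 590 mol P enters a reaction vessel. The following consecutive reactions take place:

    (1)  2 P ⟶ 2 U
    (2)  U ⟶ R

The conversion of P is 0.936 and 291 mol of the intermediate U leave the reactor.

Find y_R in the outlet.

0.443

Conversion of P: P consumed = 2ξ₁ = 0.936 × 590 → ξ₁ = 276.1 mol.
U balance: n_U = 0 + 2ξ₁ − 1ξ₂ = 291 → ξ₂ = (2·276.1 − 291)/1 = 261.2 mol.
Outlet amounts (n = n₀ + Σ ν·ξ):
  P: 590 − 2(276.1) = 37.76
  U: 0 + 2(276.1) − 1(261.2) = 291
  R: 0 + 1(261.2) = 261.2
Total out = 590 mol; y_R = 261.2 / 590 = 0.4428.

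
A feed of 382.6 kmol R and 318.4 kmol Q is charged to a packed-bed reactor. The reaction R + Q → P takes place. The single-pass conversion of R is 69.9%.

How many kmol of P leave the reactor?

267 kmol

R reacted = 0.699 × 382.6 = 267.4 kmol; ν_R = −1, so ξ = 267.4/1 = 267.4 kmol.
Outlet amounts (n = n₀ + ν ξ):
  R: 382.6 − 1(267.4) = 115.2
  Q: 318.4 − 1(267.4) = 50.96
  P: 0 + 1(267.4) = 267.4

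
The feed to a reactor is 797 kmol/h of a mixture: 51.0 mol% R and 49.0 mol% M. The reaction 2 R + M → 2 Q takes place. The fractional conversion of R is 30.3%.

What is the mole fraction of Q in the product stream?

0.167

R reacted = 0.303 × 406.5 = 123.2 kmol/h; ν_R = −2, so ξ = 123.2/2 = 61.58 kmol/h.
Outlet amounts (n = n₀ + ν ξ):
  R: 406.5 − 2(61.58) = 283.3
  M: 390.5 − 1(61.58) = 328.9
  Q: 0 + 2(61.58) = 123.2
Total out = 735.4 kmol/h; y_Q = 123.2 / 735.4 = 0.1675.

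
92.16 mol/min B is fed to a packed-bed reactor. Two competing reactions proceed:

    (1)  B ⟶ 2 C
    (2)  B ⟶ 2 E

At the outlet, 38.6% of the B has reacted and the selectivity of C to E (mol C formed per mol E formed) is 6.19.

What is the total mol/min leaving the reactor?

128 mol/min

Conversion of B: B consumed = 0.386 × 92.16 = 35.57 mol/min = 1ξ₁ + 1ξ₂.
Selectivity: 2ξ₁ / (2ξ₂) = 6.19 → ξ₁ = 6.19 ξ₂.
Substitute: (1·6.19 + 1) ξ₂ = 35.57 → ξ₂ = 4.948 mol/min, ξ₁ = 30.63 mol/min.
Outlet amounts (n = n₀ + Σ ν·ξ):
  B: 92.16 − 1(30.63) − 1(4.948) = 56.59
  C: 0 + 2(30.63) = 61.25
  E: 0 + 2(4.948) = 9.895
Total out = 56.59 + 61.25 + 9.895 = 127.7 mol/min.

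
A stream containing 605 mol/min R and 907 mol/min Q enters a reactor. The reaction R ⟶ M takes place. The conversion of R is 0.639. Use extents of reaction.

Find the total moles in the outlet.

R reacted = 0.639 × 605 = 386.6 mol/min; ν_R = −1, so ξ = 386.6/1 = 386.6 mol/min.
Outlet amounts (n = n₀ + ν ξ):
  R: 605 − 1(386.6) = 218.4
  M: 0 + 1(386.6) = 386.6
  Q: 907 (inert)
Total out = 218.4 + 386.6 + 907 = 1512 mol/min.

1510 mol/min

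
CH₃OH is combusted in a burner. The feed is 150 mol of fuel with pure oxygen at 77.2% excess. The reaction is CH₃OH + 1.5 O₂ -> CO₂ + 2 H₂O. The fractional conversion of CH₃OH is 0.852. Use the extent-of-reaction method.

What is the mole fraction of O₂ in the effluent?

0.338

Stoichiometric O₂ = 1.5 × 150 = 225 mol; O₂ fed = 225 × 1.772 = 398.7 mol.
Fuel reacted = 0.852 × 150 → ξ = 127.8 mol.
Outlet (n = n₀ + ν ξ):
  CH₃OH: 150 − 1(127.8) = 22.2
  O₂: 398.7 − 1.5(127.8) = 207
  CO₂: 0 + 1(127.8) = 127.8
  H₂O: 0 + 2(127.8) = 255.6
Total out = 612.6 mol; y_O₂ = 207 / 612.6 = 0.3379.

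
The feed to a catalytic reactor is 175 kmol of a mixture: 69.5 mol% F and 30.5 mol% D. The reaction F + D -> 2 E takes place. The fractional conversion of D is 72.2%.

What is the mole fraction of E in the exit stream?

0.44

D reacted = 0.722 × 53.38 = 38.54 kmol; ν_D = −1, so ξ = 38.54/1 = 38.54 kmol.
Outlet amounts (n = n₀ + ν ξ):
  F: 121.6 − 1(38.54) = 83.09
  D: 53.38 − 1(38.54) = 14.84
  E: 0 + 2(38.54) = 77.07
Total out = 175 kmol; y_E = 77.07 / 175 = 0.4404.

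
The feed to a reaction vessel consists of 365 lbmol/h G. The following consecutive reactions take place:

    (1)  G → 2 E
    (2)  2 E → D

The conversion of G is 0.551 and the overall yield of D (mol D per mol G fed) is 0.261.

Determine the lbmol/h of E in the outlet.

212 lbmol/h

Conversion of G: G consumed = 1ξ₁ = 0.551 × 365 → ξ₁ = 201.1 lbmol/h.
Yield of D: 1ξ₂ / 365 = 0.261 → ξ₂ = 95.27 lbmol/h.
Outlet amounts (n = n₀ + Σ ν·ξ):
  G: 365 − 1(201.1) = 163.9
  E: 0 + 2(201.1) − 2(95.27) = 211.7
  D: 0 + 1(95.27) = 95.27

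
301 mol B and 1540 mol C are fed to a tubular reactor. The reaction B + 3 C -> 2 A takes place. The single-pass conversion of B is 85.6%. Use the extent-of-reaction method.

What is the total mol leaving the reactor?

1330 mol

B reacted = 0.856 × 301 = 257.7 mol; ν_B = −1, so ξ = 257.7/1 = 257.7 mol.
Outlet amounts (n = n₀ + ν ξ):
  B: 301 − 1(257.7) = 43.34
  C: 1540 − 3(257.7) = 767
  A: 0 + 2(257.7) = 515.3
Total out = 43.34 + 767 + 515.3 = 1326 mol.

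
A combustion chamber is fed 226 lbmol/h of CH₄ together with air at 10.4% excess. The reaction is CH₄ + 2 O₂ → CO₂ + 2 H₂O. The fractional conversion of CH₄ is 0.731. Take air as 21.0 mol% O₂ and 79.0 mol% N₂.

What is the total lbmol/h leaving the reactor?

Stoichiometric O₂ = 2 × 226 = 452 lbmol/h; O₂ fed = 452 × 1.104 = 499 lbmol/h.
N₂ fed = 499 × 79/21 = 1877 lbmol/h.
Fuel reacted = 0.731 × 226 → ξ = 165.2 lbmol/h.
Outlet (n = n₀ + ν ξ):
  CH₄: 226 − 1(165.2) = 60.79
  O₂: 499 − 2(165.2) = 168.6
  N₂: 1877 (inert)
  CO₂: 0 + 1(165.2) = 165.2
  H₂O: 0 + 2(165.2) = 330.4
Total out = 60.79 + 168.6 + 1877 + 165.2 + 330.4 = 2602 lbmol/h.

2600 lbmol/h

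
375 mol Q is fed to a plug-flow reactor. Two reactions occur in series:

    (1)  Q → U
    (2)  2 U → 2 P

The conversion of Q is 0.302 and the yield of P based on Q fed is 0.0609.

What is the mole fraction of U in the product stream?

Conversion of Q: Q consumed = 1ξ₁ = 0.302 × 375 → ξ₁ = 113.2 mol.
Yield of P: 2ξ₂ / 375 = 0.0609 → ξ₂ = 11.42 mol.
Outlet amounts (n = n₀ + Σ ν·ξ):
  Q: 375 − 1(113.2) = 261.8
  U: 0 + 1(113.2) − 2(11.42) = 90.41
  P: 0 + 2(11.42) = 22.84
Total out = 375 mol; y_U = 90.41 / 375 = 0.2411.

0.241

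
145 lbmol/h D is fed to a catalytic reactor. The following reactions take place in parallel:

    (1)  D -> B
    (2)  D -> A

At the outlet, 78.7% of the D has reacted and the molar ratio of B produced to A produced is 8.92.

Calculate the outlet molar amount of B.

103 lbmol/h

Conversion of D: D consumed = 0.787 × 145 = 114.1 lbmol/h = 1ξ₁ + 1ξ₂.
Selectivity: 1ξ₁ / (1ξ₂) = 8.92 → ξ₁ = 8.92 ξ₂.
Substitute: (1·8.92 + 1) ξ₂ = 114.1 → ξ₂ = 11.5 lbmol/h, ξ₁ = 102.6 lbmol/h.
Outlet amounts (n = n₀ + Σ ν·ξ):
  D: 145 − 1(102.6) − 1(11.5) = 30.89
  B: 0 + 1(102.6) = 102.6
  A: 0 + 1(11.5) = 11.5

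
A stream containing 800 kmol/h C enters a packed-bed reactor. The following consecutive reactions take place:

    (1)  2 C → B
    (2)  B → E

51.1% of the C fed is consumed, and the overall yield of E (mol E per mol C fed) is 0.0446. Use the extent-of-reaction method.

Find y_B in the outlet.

0.283

Conversion of C: C consumed = 2ξ₁ = 0.511 × 800 → ξ₁ = 204.4 kmol/h.
Yield of E: 1ξ₂ / 800 = 0.0446 → ξ₂ = 35.68 kmol/h.
Outlet amounts (n = n₀ + Σ ν·ξ):
  C: 800 − 2(204.4) = 391.2
  B: 0 + 1(204.4) − 1(35.68) = 168.7
  E: 0 + 1(35.68) = 35.68
Total out = 595.6 kmol/h; y_B = 168.7 / 595.6 = 0.2833.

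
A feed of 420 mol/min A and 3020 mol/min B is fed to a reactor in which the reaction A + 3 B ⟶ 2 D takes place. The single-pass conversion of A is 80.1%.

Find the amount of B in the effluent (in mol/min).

2010 mol/min

A reacted = 0.801 × 420 = 336.4 mol/min; ν_A = −1, so ξ = 336.4/1 = 336.4 mol/min.
Outlet amounts (n = n₀ + ν ξ):
  A: 420 − 1(336.4) = 83.58
  B: 3020 − 3(336.4) = 2011
  D: 0 + 2(336.4) = 672.8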